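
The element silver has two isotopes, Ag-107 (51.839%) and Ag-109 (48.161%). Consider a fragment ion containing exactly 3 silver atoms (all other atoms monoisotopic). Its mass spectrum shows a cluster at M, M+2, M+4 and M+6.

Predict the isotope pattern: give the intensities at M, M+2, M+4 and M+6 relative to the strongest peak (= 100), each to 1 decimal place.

Expanding (0.51839 + 0.48161)^3:
P(M) = 0.51839^3 = 0.139306
P(M+2) = 3 × 0.51839^2 × 0.48161^1 = 0.388267
P(M+4) = 3 × 0.51839^1 × 0.48161^2 = 0.360719
P(M+6) = 0.48161^3 = 0.111709
The M+2 peak is largest (0.388267); scaling to 100 gives 35.9 : 100.0 : 92.9 : 28.8.

35.9 : 100.0 : 92.9 : 28.8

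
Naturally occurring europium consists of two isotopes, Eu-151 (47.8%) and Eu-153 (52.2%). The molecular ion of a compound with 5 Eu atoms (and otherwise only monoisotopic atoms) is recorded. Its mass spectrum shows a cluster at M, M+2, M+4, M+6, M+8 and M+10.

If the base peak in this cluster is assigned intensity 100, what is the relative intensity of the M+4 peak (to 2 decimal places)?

91.57

Binomial terms of (0.478 + 0.522)^5: M 0.0250, M+2 0.1363, M+4 0.2976, M+6 0.3250, M+8 0.1775, M+10 0.0388 → M+6 is the base peak.
P(M+6) = C(5,3) × 0.478^2 × 0.522^3 = 10 × 0.228484 × 0.14223665 = 0.324988 (base)
P(M+4) = C(5,2) × 0.478^3 × 0.522^2 = 10 × 0.10921535 × 0.272484 = 0.297594
Relative intensity = 0.297594 / 0.324988 × 100 = 91.57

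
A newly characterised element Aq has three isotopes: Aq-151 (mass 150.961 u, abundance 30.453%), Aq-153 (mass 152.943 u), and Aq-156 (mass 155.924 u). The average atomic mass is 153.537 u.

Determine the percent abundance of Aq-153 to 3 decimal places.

29.373%

Let x and y be the fractions of Aq-153 and Aq-156. Then x + y = 1 − 0.30453 = 0.69547 and 152.943x + 155.924y = 153.537 − 0.30453×150.961 = 107.56484667.
Substituting: 152.943x + 155.924(0.69547 − x) = 107.56484667
(152.943 − 155.924)x = -0.87561761  ⇒  x = 0.29373, y = 0.40174
Aq-153: 29.373%, Aq-156: 40.174%.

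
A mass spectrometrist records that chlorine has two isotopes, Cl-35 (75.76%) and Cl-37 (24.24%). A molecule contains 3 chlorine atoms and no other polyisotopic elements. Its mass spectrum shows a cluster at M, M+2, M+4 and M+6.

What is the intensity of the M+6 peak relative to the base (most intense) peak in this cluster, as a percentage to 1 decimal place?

3.3%

Term probabilities: M 0.4348, M+2 0.4174, M+4 0.1335, M+6 0.0142. Base peak = M.
P(M) = C(3,0) × 0.7576^3 × 0.2424^0 = 1 × 0.4348304 × 1.0000 = 0.434830 (base)
P(M+6) = C(3,3) × 0.7576^0 × 0.2424^3 = 1 × 1.0000 × 0.01424288 = 0.014243
Relative intensity = 0.014243 / 0.434830 × 100 = 3.3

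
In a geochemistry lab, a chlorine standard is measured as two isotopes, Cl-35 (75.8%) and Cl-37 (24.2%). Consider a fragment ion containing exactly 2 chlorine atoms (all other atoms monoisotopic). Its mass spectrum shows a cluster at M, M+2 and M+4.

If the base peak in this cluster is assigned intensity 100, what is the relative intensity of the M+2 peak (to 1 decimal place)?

Binomial terms of (0.758 + 0.242)^2: M 0.5746, M+2 0.3669, M+4 0.0586 → M is the base peak.
P(M) = C(2,0) × 0.758^2 × 0.242^0 = 1 × 0.574564 × 1.0000 = 0.574564 (base)
P(M+2) = C(2,1) × 0.758^1 × 0.242^1 = 2 × 0.7580 × 0.2420 = 0.366872
Relative intensity = 0.366872 / 0.574564 × 100 = 63.9

63.9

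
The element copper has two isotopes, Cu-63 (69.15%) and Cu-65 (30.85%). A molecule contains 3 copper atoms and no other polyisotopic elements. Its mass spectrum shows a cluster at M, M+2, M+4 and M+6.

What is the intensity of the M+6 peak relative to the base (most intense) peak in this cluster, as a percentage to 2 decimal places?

6.63%

(0.6915 + 0.3085)^3 gives M 0.3307, M+2 0.4425, M+4 0.1974, M+6 0.0294; the largest is M+2.
P(M+2) = C(3,1) × 0.6915^2 × 0.3085^1 = 3 × 0.47817225 × 0.3085 = 0.442548 (base)
P(M+6) = C(3,3) × 0.6915^0 × 0.3085^3 = 1 × 1.0000 × 0.02936064 = 0.029361
Relative intensity = 0.029361 / 0.442548 × 100 = 6.63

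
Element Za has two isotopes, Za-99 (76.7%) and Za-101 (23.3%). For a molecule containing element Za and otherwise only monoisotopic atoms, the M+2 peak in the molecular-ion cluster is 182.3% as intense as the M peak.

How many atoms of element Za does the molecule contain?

For n independent Za atoms, I(M+2)/I(M) = n · (abundance Za-101) / (abundance Za-99) = n · 0.233/0.767.
n = 1.823 × 0.767/0.233 = 6.00 ≈ 6

6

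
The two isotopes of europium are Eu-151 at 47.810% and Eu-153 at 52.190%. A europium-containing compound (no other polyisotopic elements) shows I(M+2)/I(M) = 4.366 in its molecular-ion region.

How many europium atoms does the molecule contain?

4

The M+2/M ratio from n Eu atoms is n · q/p = n · 0.52190/0.47810.
n = 4.366 × 0.47810/0.52190 = 4.00 ≈ 4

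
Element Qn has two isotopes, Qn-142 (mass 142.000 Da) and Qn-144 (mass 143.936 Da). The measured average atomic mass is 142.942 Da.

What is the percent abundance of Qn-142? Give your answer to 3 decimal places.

51.343%

Writing the weighted mean with unknown fraction x of Qn-142:
142.000·x + 143.936·(1 − x) = 142.942
(142.000 − 143.936)·x = 142.942 − 143.936
x = -0.994 / -1.936 = 0.51343 → 51.343% Qn-142, 48.657% Qn-144.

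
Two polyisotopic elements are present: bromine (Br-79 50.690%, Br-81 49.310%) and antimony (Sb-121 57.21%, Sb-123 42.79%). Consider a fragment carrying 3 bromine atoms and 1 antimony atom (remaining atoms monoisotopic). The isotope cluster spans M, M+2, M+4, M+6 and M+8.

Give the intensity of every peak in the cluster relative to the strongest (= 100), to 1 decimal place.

19.9 : 73.0 : 100.0 : 60.6 : 13.7

Bromine pattern (n=3): 0.13024674 : 0.3801026 : 0.36975457 : 0.11989609
Antimony pattern (n=1): 0.5721 : 0.4279
Convolve the two distributions (both contribute in 2-u steps):
  M: 0.13024674×0.5721 = 0.074514
  M+2: 0.13024674×0.4279 + 0.3801026×0.5721 = 0.273189
  M+4: 0.3801026×0.4279 + 0.36975457×0.5721 = 0.374182
  M+6: 0.36975457×0.4279 + 0.11989609×0.5721 = 0.226811
  M+8: 0.11989609×0.4279 = 0.051304
Scale to base peak (0.374182) = 100: 19.9 : 73.0 : 100.0 : 60.6 : 13.7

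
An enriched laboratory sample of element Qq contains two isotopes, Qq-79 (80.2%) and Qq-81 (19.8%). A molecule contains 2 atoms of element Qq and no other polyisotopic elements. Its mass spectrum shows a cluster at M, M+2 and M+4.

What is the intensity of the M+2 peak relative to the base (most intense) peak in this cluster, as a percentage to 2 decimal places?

49.38%

Binomial terms of (0.802 + 0.198)^2: M 0.6432, M+2 0.3176, M+4 0.0392 → M is the base peak.
P(M) = C(2,0) × 0.802^2 × 0.198^0 = 1 × 0.643204 × 1.0000 = 0.643204 (base)
P(M+2) = C(2,1) × 0.802^1 × 0.198^1 = 2 × 0.8020 × 0.1980 = 0.317592
Relative intensity = 0.317592 / 0.643204 × 100 = 49.38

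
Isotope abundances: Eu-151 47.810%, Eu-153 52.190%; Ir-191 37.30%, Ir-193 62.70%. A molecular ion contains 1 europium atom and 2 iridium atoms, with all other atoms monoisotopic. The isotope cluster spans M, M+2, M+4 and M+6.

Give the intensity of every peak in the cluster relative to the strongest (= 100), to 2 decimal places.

15.40 : 68.56 : 100.00 : 47.49

Europium pattern (n=1): 0.4781 : 0.5219
Iridium pattern (n=2): 0.139129 : 0.467742 : 0.393129
Convolve the two distributions (both contribute in 2-u steps):
  M: 0.4781×0.139129 = 0.066518
  M+2: 0.4781×0.467742 + 0.5219×0.139129 = 0.296239
  M+4: 0.4781×0.393129 + 0.5219×0.467742 = 0.432070
  M+6: 0.5219×0.393129 = 0.205174
Scale to base peak (0.432070) = 100: 15.40 : 68.56 : 100.00 : 47.49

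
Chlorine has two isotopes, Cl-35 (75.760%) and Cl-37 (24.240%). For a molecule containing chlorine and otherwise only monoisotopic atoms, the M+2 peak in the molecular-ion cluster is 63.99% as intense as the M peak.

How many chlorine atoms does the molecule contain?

2

With n Cl atoms, P(M+2)/P(M) = C(n,1)·p^(n−1)q / p^n = n·q/p = n · 0.24240/0.75760.
n = 0.6399 × 0.75760/0.24240 = 2.00 ≈ 2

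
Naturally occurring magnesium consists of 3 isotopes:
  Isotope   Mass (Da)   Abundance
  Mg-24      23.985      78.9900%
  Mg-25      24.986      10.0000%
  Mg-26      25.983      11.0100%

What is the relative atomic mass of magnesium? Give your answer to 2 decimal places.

24.31 Da

Average mass = Σ (abundance × isotope mass) = 0.789900 × 23.985 + 0.100000 × 24.986 + 0.110100 × 25.983
= 18.9458 + 2.4986 + 2.8607 = 24.3051 Da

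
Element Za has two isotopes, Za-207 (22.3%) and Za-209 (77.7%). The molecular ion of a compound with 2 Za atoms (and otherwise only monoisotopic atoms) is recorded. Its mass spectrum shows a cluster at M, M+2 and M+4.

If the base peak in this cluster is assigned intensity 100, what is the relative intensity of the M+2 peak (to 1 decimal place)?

Term probabilities: M 0.0497, M+2 0.3465, M+4 0.6037. Base peak = M+4.
P(M+4) = C(2,2) × 0.223^0 × 0.777^2 = 1 × 1.0000 × 0.603729 = 0.603729 (base)
P(M+2) = C(2,1) × 0.223^1 × 0.777^1 = 2 × 0.2230 × 0.7770 = 0.346542
Relative intensity = 0.346542 / 0.603729 × 100 = 57.4

57.4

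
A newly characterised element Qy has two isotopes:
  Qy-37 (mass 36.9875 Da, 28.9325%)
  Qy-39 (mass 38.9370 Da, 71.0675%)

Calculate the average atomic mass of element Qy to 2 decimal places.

Average mass = Σ (abundance × isotope mass) = 0.289325 × 36.9875 + 0.710675 × 38.9370
= 10.70141 + 27.67155 = 38.37296 Da

38.37 Da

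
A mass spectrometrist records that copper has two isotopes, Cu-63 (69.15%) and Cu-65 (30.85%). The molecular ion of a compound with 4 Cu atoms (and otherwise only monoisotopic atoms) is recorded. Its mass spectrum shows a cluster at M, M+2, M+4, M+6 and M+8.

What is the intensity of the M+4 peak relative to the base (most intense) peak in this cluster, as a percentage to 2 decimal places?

Binomial terms of (0.6915 + 0.3085)^4: M 0.2286, M+2 0.4080, M+4 0.2731, M+6 0.0812, M+8 0.0091 → M+2 is the base peak.
P(M+2) = C(4,1) × 0.6915^3 × 0.3085^1 = 4 × 0.33065611 × 0.3085 = 0.408030 (base)
P(M+4) = C(4,2) × 0.6915^2 × 0.3085^2 = 6 × 0.47817225 × 0.09517225 = 0.273052
Relative intensity = 0.273052 / 0.408030 × 100 = 66.92

66.92%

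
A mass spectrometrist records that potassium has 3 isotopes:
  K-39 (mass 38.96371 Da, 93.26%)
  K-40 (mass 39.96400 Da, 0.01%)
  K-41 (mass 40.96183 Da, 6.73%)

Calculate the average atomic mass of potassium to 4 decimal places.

Weight each isotope mass by its fractional abundance: 0.9326 × 38.96371 + 0.0001 × 39.96400 + 0.0673 × 40.96183
= 36.337556 + 0.003996 + 2.756731 = 39.098283 Da

39.0983 Da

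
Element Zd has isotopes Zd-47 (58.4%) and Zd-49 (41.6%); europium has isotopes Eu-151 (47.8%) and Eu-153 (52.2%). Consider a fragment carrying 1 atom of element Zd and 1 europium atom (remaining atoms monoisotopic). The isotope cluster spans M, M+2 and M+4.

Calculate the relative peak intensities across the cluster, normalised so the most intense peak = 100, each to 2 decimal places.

55.42 : 100.00 : 43.11

Element Zd pattern (n=1): 0.5840 : 0.4160
Europium pattern (n=1): 0.4780 : 0.5220
Convolve the two distributions (both contribute in 2-u steps):
  M: 0.5840×0.4780 = 0.279152
  M+2: 0.5840×0.5220 + 0.4160×0.4780 = 0.503696
  M+4: 0.4160×0.5220 = 0.217152
Scale to base peak (0.503696) = 100: 55.42 : 100.00 : 43.11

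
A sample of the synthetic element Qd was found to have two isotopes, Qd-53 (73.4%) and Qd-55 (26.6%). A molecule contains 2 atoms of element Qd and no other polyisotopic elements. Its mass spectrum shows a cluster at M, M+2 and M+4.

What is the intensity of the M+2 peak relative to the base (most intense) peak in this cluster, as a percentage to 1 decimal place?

Binomial terms of (0.734 + 0.266)^2: M 0.5388, M+2 0.3905, M+4 0.0708 → M is the base peak.
P(M) = C(2,0) × 0.734^2 × 0.266^0 = 1 × 0.538756 × 1.0000 = 0.538756 (base)
P(M+2) = C(2,1) × 0.734^1 × 0.266^1 = 2 × 0.7340 × 0.2660 = 0.390488
Relative intensity = 0.390488 / 0.538756 × 100 = 72.5

72.5%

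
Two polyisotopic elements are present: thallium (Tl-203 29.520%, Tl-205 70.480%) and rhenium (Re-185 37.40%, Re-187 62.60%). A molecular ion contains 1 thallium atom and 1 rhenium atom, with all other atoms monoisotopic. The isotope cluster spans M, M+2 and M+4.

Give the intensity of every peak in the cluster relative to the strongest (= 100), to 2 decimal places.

24.62 : 100.00 : 98.40

Thallium pattern (n=1): 0.2952 : 0.7048
Rhenium pattern (n=1): 0.3740 : 0.6260
Convolve the two distributions (both contribute in 2-u steps):
  M: 0.2952×0.3740 = 0.110405
  M+2: 0.2952×0.6260 + 0.7048×0.3740 = 0.448390
  M+4: 0.7048×0.6260 = 0.441205
Scale to base peak (0.448390) = 100: 24.62 : 100.00 : 98.40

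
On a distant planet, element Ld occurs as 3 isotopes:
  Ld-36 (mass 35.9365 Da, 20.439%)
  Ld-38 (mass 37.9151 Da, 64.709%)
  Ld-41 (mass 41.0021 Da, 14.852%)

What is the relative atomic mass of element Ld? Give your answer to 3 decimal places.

Weight each isotope mass by its fractional abundance: 0.20439 × 35.9365 + 0.64709 × 37.9151 + 0.14852 × 41.0021
= 7.34506 + 24.53448 + 6.08963 = 37.96917 Da

37.969 Da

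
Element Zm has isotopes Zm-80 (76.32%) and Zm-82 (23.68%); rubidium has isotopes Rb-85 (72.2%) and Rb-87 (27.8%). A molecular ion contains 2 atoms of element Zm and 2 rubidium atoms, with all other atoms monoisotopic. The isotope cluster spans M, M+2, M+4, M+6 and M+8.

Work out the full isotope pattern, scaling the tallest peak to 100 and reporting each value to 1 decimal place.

Element Zm pattern (n=2): 0.58247424 : 0.36145152 : 0.05607424
Rubidium pattern (n=2): 0.521284 : 0.401432 : 0.077284
Convolve the two distributions (both contribute in 2-u steps):
  M: 0.58247424×0.521284 = 0.303635
  M+2: 0.58247424×0.401432 + 0.36145152×0.521284 = 0.422243
  M+4: 0.58247424×0.077284 + 0.36145152×0.401432 + 0.05607424×0.521284 = 0.219345
  M+6: 0.36145152×0.077284 + 0.05607424×0.401432 = 0.050444
  M+8: 0.05607424×0.077284 = 0.004334
Scale to base peak (0.422243) = 100: 71.9 : 100.0 : 51.9 : 11.9 : 1.0

71.9 : 100.0 : 51.9 : 11.9 : 1.0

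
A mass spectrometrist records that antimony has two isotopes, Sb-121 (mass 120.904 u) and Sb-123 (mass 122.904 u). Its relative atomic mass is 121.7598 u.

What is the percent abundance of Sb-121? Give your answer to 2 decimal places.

Let x be the fractional abundance of Sb-121; then Sb-123 has abundance 1 − x.
120.904·x + 122.904·(1 − x) = 121.7598
(120.904 − 122.904)·x = 121.7598 − 122.904
x = -1.1442 / -2.000 = 0.57210 → 57.21% Sb-121, 42.79% Sb-123.

57.21%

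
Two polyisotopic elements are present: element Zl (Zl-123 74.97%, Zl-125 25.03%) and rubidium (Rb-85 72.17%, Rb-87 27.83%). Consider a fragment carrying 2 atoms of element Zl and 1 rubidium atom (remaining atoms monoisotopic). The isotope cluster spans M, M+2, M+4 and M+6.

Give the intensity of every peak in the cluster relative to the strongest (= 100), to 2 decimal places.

94.94 : 100.00 : 35.03 : 4.08

Element Zl pattern (n=2): 0.56205009 : 0.37529982 : 0.06265009
Rubidium pattern (n=1): 0.7217 : 0.2783
Convolve the two distributions (both contribute in 2-u steps):
  M: 0.56205009×0.7217 = 0.405632
  M+2: 0.56205009×0.2783 + 0.37529982×0.7217 = 0.427272
  M+4: 0.37529982×0.2783 + 0.06265009×0.7217 = 0.149661
  M+6: 0.06265009×0.2783 = 0.017436
Scale to base peak (0.427272) = 100: 94.94 : 100.00 : 35.03 : 4.08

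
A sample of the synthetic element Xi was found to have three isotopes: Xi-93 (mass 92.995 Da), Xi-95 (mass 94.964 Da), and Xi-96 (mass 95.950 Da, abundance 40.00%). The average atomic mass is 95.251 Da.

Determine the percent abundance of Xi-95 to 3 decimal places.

The remaining 60.00% is split between Xi-93 (fraction x) and Xi-95 (fraction 0.6000 − x).
Substituting: 92.995x + 94.964(0.6000 − x) = 56.8710
(92.995 − 94.964)x = -0.1074  ⇒  x = 0.05455, y = 0.54545
Xi-93: 5.455%, Xi-95: 54.545%.

54.545%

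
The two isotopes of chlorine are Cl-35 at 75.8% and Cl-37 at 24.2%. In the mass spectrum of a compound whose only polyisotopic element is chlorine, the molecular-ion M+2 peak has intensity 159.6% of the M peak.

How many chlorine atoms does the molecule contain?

5

With n Cl atoms, P(M+2)/P(M) = C(n,1)·p^(n−1)q / p^n = n·q/p = n · 0.242/0.758.
n = 1.596 × 0.758/0.242 = 5.00 ≈ 5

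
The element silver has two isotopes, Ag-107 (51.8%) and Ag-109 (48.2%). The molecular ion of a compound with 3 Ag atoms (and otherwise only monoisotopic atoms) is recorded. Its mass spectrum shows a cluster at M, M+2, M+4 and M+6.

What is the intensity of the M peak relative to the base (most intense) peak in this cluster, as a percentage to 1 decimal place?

35.8%

Binomial terms of (0.518 + 0.482)^3: M 0.1390, M+2 0.3880, M+4 0.3610, M+6 0.1120 → M+2 is the base peak.
P(M+2) = C(3,1) × 0.518^2 × 0.482^1 = 3 × 0.268324 × 0.4820 = 0.387997 (base)
P(M) = C(3,0) × 0.518^3 × 0.482^0 = 1 × 0.13899183 × 1.0000 = 0.138992
Relative intensity = 0.138992 / 0.387997 × 100 = 35.8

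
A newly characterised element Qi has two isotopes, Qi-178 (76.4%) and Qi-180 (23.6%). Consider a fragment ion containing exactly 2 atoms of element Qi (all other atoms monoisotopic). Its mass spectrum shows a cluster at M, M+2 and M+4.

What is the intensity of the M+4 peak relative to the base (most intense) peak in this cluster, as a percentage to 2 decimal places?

Binomial terms of (0.764 + 0.236)^2: M 0.5837, M+2 0.3606, M+4 0.0557 → M is the base peak.
P(M) = C(2,0) × 0.764^2 × 0.236^0 = 1 × 0.583696 × 1.0000 = 0.583696 (base)
P(M+4) = C(2,2) × 0.764^0 × 0.236^2 = 1 × 1.0000 × 0.055696 = 0.055696
Relative intensity = 0.055696 / 0.583696 × 100 = 9.54

9.54%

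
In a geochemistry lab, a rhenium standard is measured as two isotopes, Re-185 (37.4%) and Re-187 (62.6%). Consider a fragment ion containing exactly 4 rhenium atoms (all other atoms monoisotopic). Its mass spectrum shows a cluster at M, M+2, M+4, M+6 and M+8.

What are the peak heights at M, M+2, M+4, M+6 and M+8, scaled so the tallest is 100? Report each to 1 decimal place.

5.3 : 35.7 : 89.6 : 100.0 : 41.8

The 4 Re atoms are independent, so intensities follow the terms of (0.374 + 0.626)^4.
P(M) = 0.374^4 = 0.019565
P(M+2) = 4 × 0.374^3 × 0.626^1 = 0.130993
P(M+4) = 6 × 0.374^2 × 0.626^2 = 0.328884
P(M+6) = 4 × 0.374^1 × 0.626^3 = 0.366990
P(M+8) = 0.626^4 = 0.153567
The M+6 peak is largest (0.366990); scaling to 100 gives 5.3 : 35.7 : 89.6 : 100.0 : 41.8.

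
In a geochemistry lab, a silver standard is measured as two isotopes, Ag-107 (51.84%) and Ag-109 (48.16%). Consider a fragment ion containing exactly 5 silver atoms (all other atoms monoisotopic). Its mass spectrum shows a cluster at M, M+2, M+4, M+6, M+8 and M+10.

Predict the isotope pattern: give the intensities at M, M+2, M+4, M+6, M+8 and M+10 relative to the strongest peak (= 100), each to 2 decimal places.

11.59 : 53.82 : 100.00 : 92.90 : 43.15 : 8.02

Expanding (0.5184 + 0.4816)^5:
P(M) = 0.5184^5 = 0.037439
P(M+2) = 5 × 0.5184^4 × 0.4816^1 = 0.173907
P(M+4) = 10 × 0.5184^3 × 0.4816^2 = 0.323123
P(M+6) = 10 × 0.5184^2 × 0.4816^3 = 0.300185
P(M+8) = 5 × 0.5184^1 × 0.4816^4 = 0.139438
P(M+10) = 0.4816^5 = 0.025908
The M+4 peak is largest (0.323123); scaling to 100 gives 11.59 : 53.82 : 100.00 : 92.90 : 43.15 : 8.02.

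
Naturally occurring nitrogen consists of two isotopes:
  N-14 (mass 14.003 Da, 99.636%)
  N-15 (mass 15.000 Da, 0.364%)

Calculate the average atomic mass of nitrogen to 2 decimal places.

Weight each isotope mass by its fractional abundance: 0.99636 × 14.003 + 0.00364 × 15.000
= 13.9520 + 0.0546 = 14.0066 Da

14.01 Da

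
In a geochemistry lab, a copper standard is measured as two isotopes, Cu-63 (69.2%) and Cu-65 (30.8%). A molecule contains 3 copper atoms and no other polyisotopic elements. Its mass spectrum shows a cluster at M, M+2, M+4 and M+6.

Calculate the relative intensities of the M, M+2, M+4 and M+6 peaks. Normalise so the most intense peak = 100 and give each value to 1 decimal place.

Each Cu atom is independently Cu-63 (p = 0.692) or Cu-65 (q = 0.308); the cluster is the binomial expansion (p + q)^3.
P(M) = 0.692^3 = 0.331374
P(M+2) = 3 × 0.692^2 × 0.308^1 = 0.442470
P(M+4) = 3 × 0.692^1 × 0.308^2 = 0.196938
P(M+6) = 0.308^3 = 0.029218
The M+2 peak is largest (0.442470); scaling to 100 gives 74.9 : 100.0 : 44.5 : 6.6.

74.9 : 100.0 : 44.5 : 6.6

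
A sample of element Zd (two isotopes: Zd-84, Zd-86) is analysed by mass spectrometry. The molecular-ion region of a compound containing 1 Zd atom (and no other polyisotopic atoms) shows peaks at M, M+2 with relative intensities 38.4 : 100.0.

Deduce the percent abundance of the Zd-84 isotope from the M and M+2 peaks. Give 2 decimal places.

27.75%

Write p for the Zd-84 fraction. I(M+2)/I(M) = [C(1,1)·p^0·(1−p)] / p^1 = 1·(1−p)/p = 100.0/38.4 = 2.6042
(1−p)/p = 2.6042/1 = 2.6042  ⇒  p = 1/(1 + 2.6042) = 0.2775
Zd-84: 27.75%, Zd-86: 72.25%.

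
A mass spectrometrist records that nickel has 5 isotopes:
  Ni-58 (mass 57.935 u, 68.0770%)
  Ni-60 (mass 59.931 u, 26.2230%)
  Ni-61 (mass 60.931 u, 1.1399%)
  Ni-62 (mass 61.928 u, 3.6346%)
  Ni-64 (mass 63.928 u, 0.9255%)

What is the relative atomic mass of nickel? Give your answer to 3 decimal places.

The abundance-weighted mean is 0.680770 × 57.935 + 0.262230 × 59.931 + 0.011399 × 60.931 + 0.036346 × 61.928 + 0.009255 × 63.928
= 39.4404 + 15.7157 + 0.6946 + 2.2508 + 0.5917 = 58.6932 u

58.693 u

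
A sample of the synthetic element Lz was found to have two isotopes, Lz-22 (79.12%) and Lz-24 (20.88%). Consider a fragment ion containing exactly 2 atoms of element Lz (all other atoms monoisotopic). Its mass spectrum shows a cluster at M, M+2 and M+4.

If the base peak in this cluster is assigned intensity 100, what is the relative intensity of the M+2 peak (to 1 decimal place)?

(0.7912 + 0.2088)^2 gives M 0.6260, M+2 0.3304, M+4 0.0436; the largest is M.
P(M) = C(2,0) × 0.7912^2 × 0.2088^0 = 1 × 0.62599744 × 1.0000 = 0.625997 (base)
P(M+2) = C(2,1) × 0.7912^1 × 0.2088^1 = 2 × 0.7912 × 0.2088 = 0.330405
Relative intensity = 0.330405 / 0.625997 × 100 = 52.8

52.8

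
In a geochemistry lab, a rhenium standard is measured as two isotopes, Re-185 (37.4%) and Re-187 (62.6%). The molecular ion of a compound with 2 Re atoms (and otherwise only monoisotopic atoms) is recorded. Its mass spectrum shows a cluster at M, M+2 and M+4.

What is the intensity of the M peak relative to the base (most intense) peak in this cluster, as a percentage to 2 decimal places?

29.87%

(0.374 + 0.626)^2 gives M 0.1399, M+2 0.4682, M+4 0.3919; the largest is M+2.
P(M+2) = C(2,1) × 0.374^1 × 0.626^1 = 2 × 0.3740 × 0.6260 = 0.468248 (base)
P(M) = C(2,0) × 0.374^2 × 0.626^0 = 1 × 0.139876 × 1.0000 = 0.139876
Relative intensity = 0.139876 / 0.468248 × 100 = 29.87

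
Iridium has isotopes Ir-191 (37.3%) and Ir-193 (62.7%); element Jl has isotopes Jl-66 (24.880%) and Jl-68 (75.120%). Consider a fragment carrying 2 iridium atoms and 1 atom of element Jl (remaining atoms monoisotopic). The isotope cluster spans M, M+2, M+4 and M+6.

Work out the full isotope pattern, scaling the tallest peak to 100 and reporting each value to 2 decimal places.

Iridium pattern (n=2): 0.139129 : 0.467742 : 0.393129
Element Jl pattern (n=1): 0.2488 : 0.7512
Convolve the two distributions (both contribute in 2-u steps):
  M: 0.139129×0.2488 = 0.034615
  M+2: 0.139129×0.7512 + 0.467742×0.2488 = 0.220888
  M+4: 0.467742×0.7512 + 0.393129×0.2488 = 0.449178
  M+6: 0.393129×0.7512 = 0.295319
Scale to base peak (0.449178) = 100: 7.71 : 49.18 : 100.00 : 65.75

7.71 : 49.18 : 100.00 : 65.75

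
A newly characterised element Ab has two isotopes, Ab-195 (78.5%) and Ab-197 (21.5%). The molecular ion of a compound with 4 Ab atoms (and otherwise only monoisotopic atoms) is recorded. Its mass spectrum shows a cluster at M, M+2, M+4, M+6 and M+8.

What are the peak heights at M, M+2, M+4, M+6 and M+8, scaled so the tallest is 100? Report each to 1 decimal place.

The 4 Ab atoms are independent, so intensities follow the terms of (0.785 + 0.215)^4.
P(M) = 0.785^4 = 0.379733
P(M+2) = 4 × 0.785^3 × 0.215^1 = 0.416013
P(M+4) = 6 × 0.785^2 × 0.215^2 = 0.170910
P(M+6) = 4 × 0.785^1 × 0.215^3 = 0.031206
P(M+8) = 0.215^4 = 0.002137
The M+2 peak is largest (0.416013); scaling to 100 gives 91.3 : 100.0 : 41.1 : 7.5 : 0.5.

91.3 : 100.0 : 41.1 : 7.5 : 0.5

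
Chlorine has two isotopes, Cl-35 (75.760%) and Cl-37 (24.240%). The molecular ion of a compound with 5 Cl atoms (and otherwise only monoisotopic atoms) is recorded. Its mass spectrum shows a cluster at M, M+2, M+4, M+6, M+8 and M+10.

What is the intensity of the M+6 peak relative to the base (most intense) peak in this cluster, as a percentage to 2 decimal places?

Term probabilities: M 0.2496, M+2 0.3993, M+4 0.2555, M+6 0.0817, M+8 0.0131, M+10 0.0008. Base peak = M+2.
P(M+2) = C(5,1) × 0.75760^4 × 0.24240^1 = 5 × 0.32942751 × 0.2424 = 0.399266 (base)
P(M+6) = C(5,3) × 0.75760^2 × 0.24240^3 = 10 × 0.57395776 × 0.01424288 = 0.081748
Relative intensity = 0.081748 / 0.399266 × 100 = 20.47

20.47%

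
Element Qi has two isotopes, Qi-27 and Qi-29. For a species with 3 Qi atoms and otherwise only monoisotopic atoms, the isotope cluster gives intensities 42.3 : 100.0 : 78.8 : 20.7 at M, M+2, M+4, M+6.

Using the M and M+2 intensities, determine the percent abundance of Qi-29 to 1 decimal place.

44.1%

Write p for the Qi-27 fraction. I(M+2)/I(M) = [C(3,1)·p^2·(1−p)] / p^3 = 3·(1−p)/p = 100.0/42.3 = 2.3641
(1−p)/p = 2.3641/3 = 0.7880  ⇒  p = 1/(1 + 0.7880) = 0.5593
Qi-27: 55.9%, Qi-29: 44.1%.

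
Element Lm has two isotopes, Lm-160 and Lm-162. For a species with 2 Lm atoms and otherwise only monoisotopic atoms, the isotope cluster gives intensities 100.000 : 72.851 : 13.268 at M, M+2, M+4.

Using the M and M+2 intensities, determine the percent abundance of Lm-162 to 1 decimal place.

Let p = fractional abundance of Lm-160. I(M+2)/I(M) = [C(2,1)·p^1·(1−p)] / p^2 = 2·(1−p)/p = 72.851/100.000 = 0.7285
(1−p)/p = 0.7285/2 = 0.3643  ⇒  p = 1/(1 + 0.3643) = 0.7330
Lm-160: 73.3%, Lm-162: 26.7%.

26.7%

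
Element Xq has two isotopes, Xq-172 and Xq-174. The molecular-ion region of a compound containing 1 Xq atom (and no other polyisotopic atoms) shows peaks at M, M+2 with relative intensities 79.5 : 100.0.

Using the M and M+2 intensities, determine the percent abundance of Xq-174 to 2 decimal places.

55.71%

Write p for the Xq-172 fraction. I(M+2)/I(M) = [C(1,1)·p^0·(1−p)] / p^1 = 1·(1−p)/p = 100.0/79.5 = 1.2579
(1−p)/p = 1.2579/1 = 1.2579  ⇒  p = 1/(1 + 1.2579) = 0.4429
Xq-172: 44.29%, Xq-174: 55.71%.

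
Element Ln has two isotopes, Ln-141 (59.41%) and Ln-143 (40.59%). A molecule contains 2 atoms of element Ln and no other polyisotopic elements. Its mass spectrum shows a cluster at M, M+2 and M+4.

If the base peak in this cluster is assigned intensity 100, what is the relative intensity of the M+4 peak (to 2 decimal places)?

34.16

Binomial terms of (0.5941 + 0.4059)^2: M 0.3530, M+2 0.4823, M+4 0.1648 → M+2 is the base peak.
P(M+2) = C(2,1) × 0.5941^1 × 0.4059^1 = 2 × 0.5941 × 0.4059 = 0.482290 (base)
P(M+4) = C(2,2) × 0.5941^0 × 0.4059^2 = 1 × 1.0000 × 0.16475481 = 0.164755
Relative intensity = 0.164755 / 0.482290 × 100 = 34.16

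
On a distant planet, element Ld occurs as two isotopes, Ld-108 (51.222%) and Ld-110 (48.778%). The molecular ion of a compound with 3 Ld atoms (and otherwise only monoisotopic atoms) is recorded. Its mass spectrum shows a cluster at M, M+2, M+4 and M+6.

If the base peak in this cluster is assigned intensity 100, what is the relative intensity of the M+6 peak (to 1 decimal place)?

30.2

(0.51222 + 0.48778)^3 gives M 0.1344, M+2 0.3839, M+4 0.3656, M+6 0.1161; the largest is M+2.
P(M+2) = C(3,1) × 0.51222^2 × 0.48778^1 = 3 × 0.26236933 × 0.48778 = 0.383936 (base)
P(M+6) = C(3,3) × 0.51222^0 × 0.48778^3 = 1 × 1.0000 × 0.11605717 = 0.116057
Relative intensity = 0.116057 / 0.383936 × 100 = 30.2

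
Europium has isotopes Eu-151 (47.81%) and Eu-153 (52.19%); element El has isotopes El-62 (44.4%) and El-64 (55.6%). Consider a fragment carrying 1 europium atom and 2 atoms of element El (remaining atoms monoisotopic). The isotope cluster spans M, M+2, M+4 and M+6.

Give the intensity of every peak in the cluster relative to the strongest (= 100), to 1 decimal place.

Europium pattern (n=1): 0.4781 : 0.5219
Element El pattern (n=2): 0.197136 : 0.493728 : 0.309136
Convolve the two distributions (both contribute in 2-u steps):
  M: 0.4781×0.197136 = 0.094251
  M+2: 0.4781×0.493728 + 0.5219×0.197136 = 0.338937
  M+4: 0.4781×0.309136 + 0.5219×0.493728 = 0.405475
  M+6: 0.5219×0.309136 = 0.161338
Scale to base peak (0.405475) = 100: 23.2 : 83.6 : 100.0 : 39.8

23.2 : 83.6 : 100.0 : 39.8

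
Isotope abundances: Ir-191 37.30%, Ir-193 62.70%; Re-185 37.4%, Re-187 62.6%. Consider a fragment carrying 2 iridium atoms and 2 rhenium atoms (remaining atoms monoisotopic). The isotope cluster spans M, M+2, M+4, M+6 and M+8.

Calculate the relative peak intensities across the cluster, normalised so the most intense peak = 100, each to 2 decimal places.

5.30 : 35.54 : 89.43 : 100.00 : 41.93

Iridium pattern (n=2): 0.139129 : 0.467742 : 0.393129
Rhenium pattern (n=2): 0.139876 : 0.468248 : 0.391876
Convolve the two distributions (both contribute in 2-u steps):
  M: 0.139129×0.139876 = 0.019461
  M+2: 0.139129×0.468248 + 0.467742×0.139876 = 0.130573
  M+4: 0.139129×0.391876 + 0.467742×0.468248 + 0.393129×0.139876 = 0.328530
  M+6: 0.467742×0.391876 + 0.393129×0.468248 = 0.367379
  M+8: 0.393129×0.391876 = 0.154058
Scale to base peak (0.367379) = 100: 5.30 : 35.54 : 89.43 : 100.00 : 41.93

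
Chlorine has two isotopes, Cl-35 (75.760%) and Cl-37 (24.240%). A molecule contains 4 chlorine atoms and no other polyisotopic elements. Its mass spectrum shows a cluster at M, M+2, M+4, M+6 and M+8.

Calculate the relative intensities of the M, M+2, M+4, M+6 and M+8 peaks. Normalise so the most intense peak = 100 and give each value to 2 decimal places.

78.14 : 100.00 : 47.99 : 10.24 : 0.82

Expanding (0.75760 + 0.24240)^4:
P(M) = 0.75760^4 = 0.329428
P(M+2) = 4 × 0.75760^3 × 0.24240^1 = 0.421612
P(M+4) = 6 × 0.75760^2 × 0.24240^2 = 0.202347
P(M+6) = 4 × 0.75760^1 × 0.24240^3 = 0.043162
P(M+8) = 0.24240^4 = 0.003452
The M+2 peak is largest (0.421612); scaling to 100 gives 78.14 : 100.00 : 47.99 : 10.24 : 0.82.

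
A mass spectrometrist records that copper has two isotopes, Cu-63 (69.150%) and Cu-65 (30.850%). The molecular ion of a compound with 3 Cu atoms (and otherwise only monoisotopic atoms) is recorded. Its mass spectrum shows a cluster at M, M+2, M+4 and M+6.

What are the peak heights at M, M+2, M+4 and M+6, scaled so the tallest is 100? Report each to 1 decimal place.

74.7 : 100.0 : 44.6 : 6.6

Expanding (0.69150 + 0.30850)^3:
P(M) = 0.69150^3 = 0.330656
P(M+2) = 3 × 0.69150^2 × 0.30850^1 = 0.442548
P(M+4) = 3 × 0.69150^1 × 0.30850^2 = 0.197435
P(M+6) = 0.30850^3 = 0.029361
The M+2 peak is largest (0.442548); scaling to 100 gives 74.7 : 100.0 : 44.6 : 6.6.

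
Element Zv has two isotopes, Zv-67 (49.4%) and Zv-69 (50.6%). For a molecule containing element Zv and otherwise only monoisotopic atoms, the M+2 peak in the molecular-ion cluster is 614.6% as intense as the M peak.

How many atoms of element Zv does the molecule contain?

6

The M+2/M ratio from n Zv atoms is n · q/p = n · 0.506/0.494.
n = 6.146 × 0.494/0.506 = 6.00 ≈ 6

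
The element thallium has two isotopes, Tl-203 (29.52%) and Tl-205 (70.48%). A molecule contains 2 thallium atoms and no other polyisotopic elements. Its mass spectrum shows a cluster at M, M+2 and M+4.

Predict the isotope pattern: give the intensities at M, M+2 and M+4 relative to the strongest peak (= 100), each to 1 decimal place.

Each Tl atom is independently Tl-203 (p = 0.2952) or Tl-205 (q = 0.7048); the cluster is the binomial expansion (p + q)^2.
P(M) = 0.2952^2 = 0.087143
P(M+2) = 2 × 0.2952^1 × 0.7048^1 = 0.416114
P(M+4) = 0.7048^2 = 0.496743
The M+4 peak is largest (0.496743); scaling to 100 gives 17.5 : 83.8 : 100.0.

17.5 : 83.8 : 100.0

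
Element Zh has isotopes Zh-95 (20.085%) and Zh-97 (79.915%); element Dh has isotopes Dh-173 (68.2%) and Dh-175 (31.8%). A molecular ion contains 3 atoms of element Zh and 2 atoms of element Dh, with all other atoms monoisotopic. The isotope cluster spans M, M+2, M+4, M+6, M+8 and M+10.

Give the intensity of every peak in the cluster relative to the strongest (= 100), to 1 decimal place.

0.9 : 11.7 : 53.6 : 100.0 : 62.9 : 12.5

Element Zh pattern (n=3): 0.00810243 : 0.09671487 : 0.38481297 : 0.51036973
Element Dh pattern (n=2): 0.465124 : 0.433752 : 0.101124
Convolve the two distributions (both contribute in 2-u steps):
  M: 0.00810243×0.465124 = 0.003769
  M+2: 0.00810243×0.433752 + 0.09671487×0.465124 = 0.048499
  M+4: 0.00810243×0.101124 + 0.09671487×0.433752 + 0.38481297×0.465124 = 0.221755
  M+6: 0.09671487×0.101124 + 0.38481297×0.433752 + 0.51036973×0.465124 = 0.414079
  M+8: 0.38481297×0.101124 + 0.51036973×0.433752 = 0.260288
  M+10: 0.51036973×0.101124 = 0.051611
Scale to base peak (0.414079) = 100: 0.9 : 11.7 : 53.6 : 100.0 : 62.9 : 12.5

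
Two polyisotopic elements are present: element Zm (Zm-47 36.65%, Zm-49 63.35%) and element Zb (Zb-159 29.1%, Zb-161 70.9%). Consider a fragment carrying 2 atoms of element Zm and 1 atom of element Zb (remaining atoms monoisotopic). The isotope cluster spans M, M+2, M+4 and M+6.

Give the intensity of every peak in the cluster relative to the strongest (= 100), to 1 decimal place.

Element Zm pattern (n=2): 0.13432225 : 0.4643555 : 0.40132225
Element Zb pattern (n=1): 0.2910 : 0.7090
Convolve the two distributions (both contribute in 2-u steps):
  M: 0.13432225×0.2910 = 0.039088
  M+2: 0.13432225×0.7090 + 0.4643555×0.2910 = 0.230362
  M+4: 0.4643555×0.7090 + 0.40132225×0.2910 = 0.446013
  M+6: 0.40132225×0.7090 = 0.284537
Scale to base peak (0.446013) = 100: 8.8 : 51.6 : 100.0 : 63.8

8.8 : 51.6 : 100.0 : 63.8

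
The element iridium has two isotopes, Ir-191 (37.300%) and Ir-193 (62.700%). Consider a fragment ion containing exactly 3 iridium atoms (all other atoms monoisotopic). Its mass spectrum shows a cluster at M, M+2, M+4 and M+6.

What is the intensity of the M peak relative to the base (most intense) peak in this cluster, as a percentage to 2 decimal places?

11.80%

Term probabilities: M 0.0519, M+2 0.2617, M+4 0.4399, M+6 0.2465. Base peak = M+4.
P(M+4) = C(3,2) × 0.37300^1 × 0.62700^2 = 3 × 0.3730 × 0.393129 = 0.439911 (base)
P(M) = C(3,0) × 0.37300^3 × 0.62700^0 = 1 × 0.05189512 × 1.0000 = 0.051895
Relative intensity = 0.051895 / 0.439911 × 100 = 11.80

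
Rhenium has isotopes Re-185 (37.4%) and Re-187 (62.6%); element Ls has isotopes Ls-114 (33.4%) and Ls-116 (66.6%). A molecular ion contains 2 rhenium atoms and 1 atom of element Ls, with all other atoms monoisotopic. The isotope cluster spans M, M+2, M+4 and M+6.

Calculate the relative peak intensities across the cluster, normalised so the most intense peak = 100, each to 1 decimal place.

Rhenium pattern (n=2): 0.139876 : 0.468248 : 0.391876
Element Ls pattern (n=1): 0.3340 : 0.6660
Convolve the two distributions (both contribute in 2-u steps):
  M: 0.139876×0.3340 = 0.046719
  M+2: 0.139876×0.6660 + 0.468248×0.3340 = 0.249552
  M+4: 0.468248×0.6660 + 0.391876×0.3340 = 0.442740
  M+6: 0.391876×0.6660 = 0.260989
Scale to base peak (0.442740) = 100: 10.6 : 56.4 : 100.0 : 58.9

10.6 : 56.4 : 100.0 : 58.9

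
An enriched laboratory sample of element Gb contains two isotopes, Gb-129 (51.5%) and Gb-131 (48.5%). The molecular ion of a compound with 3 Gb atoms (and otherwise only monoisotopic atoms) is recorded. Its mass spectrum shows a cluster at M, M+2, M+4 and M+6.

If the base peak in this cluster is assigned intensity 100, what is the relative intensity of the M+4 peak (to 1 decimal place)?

Term probabilities: M 0.1366, M+2 0.3859, M+4 0.3634, M+6 0.1141. Base peak = M+2.
P(M+2) = C(3,1) × 0.515^2 × 0.485^1 = 3 × 0.265225 × 0.4850 = 0.385902 (base)
P(M+4) = C(3,2) × 0.515^1 × 0.485^2 = 3 × 0.5150 × 0.235225 = 0.363423
Relative intensity = 0.363423 / 0.385902 × 100 = 94.2

94.2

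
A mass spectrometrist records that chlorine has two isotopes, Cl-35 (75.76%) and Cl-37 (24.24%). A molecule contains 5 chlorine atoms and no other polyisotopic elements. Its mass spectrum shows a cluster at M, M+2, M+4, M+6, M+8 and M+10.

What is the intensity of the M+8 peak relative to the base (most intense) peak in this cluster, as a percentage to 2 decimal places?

Binomial terms of (0.7576 + 0.2424)^5: M 0.2496, M+2 0.3993, M+4 0.2555, M+6 0.0817, M+8 0.0131, M+10 0.0008 → M+2 is the base peak.
P(M+2) = C(5,1) × 0.7576^4 × 0.2424^1 = 5 × 0.32942751 × 0.2424 = 0.399266 (base)
P(M+8) = C(5,4) × 0.7576^1 × 0.2424^4 = 5 × 0.7576 × 0.00345247 = 0.013078
Relative intensity = 0.013078 / 0.399266 × 100 = 3.28

3.28%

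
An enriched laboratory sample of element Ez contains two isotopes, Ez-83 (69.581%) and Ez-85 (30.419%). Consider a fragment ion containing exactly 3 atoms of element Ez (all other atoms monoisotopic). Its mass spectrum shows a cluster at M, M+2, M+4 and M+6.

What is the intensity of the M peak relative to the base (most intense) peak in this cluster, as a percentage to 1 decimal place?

(0.69581 + 0.30419)^3 gives M 0.3369, M+2 0.4418, M+4 0.1932, M+6 0.0281; the largest is M+2.
P(M+2) = C(3,1) × 0.69581^2 × 0.30419^1 = 3 × 0.48415156 × 0.30419 = 0.441822 (base)
P(M) = C(3,0) × 0.69581^3 × 0.30419^0 = 1 × 0.33687749 × 1.0000 = 0.336877
Relative intensity = 0.336877 / 0.441822 × 100 = 76.2

76.2%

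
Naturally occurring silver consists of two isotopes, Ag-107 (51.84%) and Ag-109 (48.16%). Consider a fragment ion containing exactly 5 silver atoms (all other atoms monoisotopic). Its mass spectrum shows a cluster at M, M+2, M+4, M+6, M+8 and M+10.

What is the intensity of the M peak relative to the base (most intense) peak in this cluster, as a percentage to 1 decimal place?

Binomial terms of (0.5184 + 0.4816)^5: M 0.0374, M+2 0.1739, M+4 0.3231, M+6 0.3002, M+8 0.1394, M+10 0.0259 → M+4 is the base peak.
P(M+4) = C(5,2) × 0.5184^3 × 0.4816^2 = 10 × 0.13931407 × 0.23193856 = 0.323123 (base)
P(M) = C(5,0) × 0.5184^5 × 0.4816^0 = 1 × 0.03743906 × 1.0000 = 0.037439
Relative intensity = 0.037439 / 0.323123 × 100 = 11.6

11.6%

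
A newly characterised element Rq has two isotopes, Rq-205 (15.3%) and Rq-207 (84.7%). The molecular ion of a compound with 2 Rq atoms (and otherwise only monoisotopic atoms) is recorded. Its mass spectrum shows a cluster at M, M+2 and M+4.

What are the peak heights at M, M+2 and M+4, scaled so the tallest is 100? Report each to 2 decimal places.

3.26 : 36.13 : 100.00

Expanding (0.153 + 0.847)^2:
P(M) = 0.153^2 = 0.023409
P(M+2) = 2 × 0.153^1 × 0.847^1 = 0.259182
P(M+4) = 0.847^2 = 0.717409
The M+4 peak is largest (0.717409); scaling to 100 gives 3.26 : 36.13 : 100.00.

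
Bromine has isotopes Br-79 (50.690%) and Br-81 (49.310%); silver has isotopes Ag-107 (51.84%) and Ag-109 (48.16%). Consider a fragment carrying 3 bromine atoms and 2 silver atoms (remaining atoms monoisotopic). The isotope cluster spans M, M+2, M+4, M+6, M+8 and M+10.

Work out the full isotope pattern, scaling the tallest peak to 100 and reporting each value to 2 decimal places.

10.96 : 52.35 : 100.00 : 95.50 : 45.60 : 8.71

Bromine pattern (n=3): 0.13024674 : 0.3801026 : 0.36975457 : 0.11989609
Silver pattern (n=2): 0.26873856 : 0.49932288 : 0.23193856
Convolve the two distributions (both contribute in 2-u steps):
  M: 0.13024674×0.26873856 = 0.035002
  M+2: 0.13024674×0.49932288 + 0.3801026×0.26873856 = 0.167183
  M+4: 0.13024674×0.23193856 + 0.3801026×0.49932288 + 0.36975457×0.26873856 = 0.319370
  M+6: 0.3801026×0.23193856 + 0.36975457×0.49932288 + 0.11989609×0.26873856 = 0.305008
  M+8: 0.36975457×0.23193856 + 0.11989609×0.49932288 = 0.145627
  M+10: 0.11989609×0.23193856 = 0.027809
Scale to base peak (0.319370) = 100: 10.96 : 52.35 : 100.00 : 95.50 : 45.60 : 8.71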